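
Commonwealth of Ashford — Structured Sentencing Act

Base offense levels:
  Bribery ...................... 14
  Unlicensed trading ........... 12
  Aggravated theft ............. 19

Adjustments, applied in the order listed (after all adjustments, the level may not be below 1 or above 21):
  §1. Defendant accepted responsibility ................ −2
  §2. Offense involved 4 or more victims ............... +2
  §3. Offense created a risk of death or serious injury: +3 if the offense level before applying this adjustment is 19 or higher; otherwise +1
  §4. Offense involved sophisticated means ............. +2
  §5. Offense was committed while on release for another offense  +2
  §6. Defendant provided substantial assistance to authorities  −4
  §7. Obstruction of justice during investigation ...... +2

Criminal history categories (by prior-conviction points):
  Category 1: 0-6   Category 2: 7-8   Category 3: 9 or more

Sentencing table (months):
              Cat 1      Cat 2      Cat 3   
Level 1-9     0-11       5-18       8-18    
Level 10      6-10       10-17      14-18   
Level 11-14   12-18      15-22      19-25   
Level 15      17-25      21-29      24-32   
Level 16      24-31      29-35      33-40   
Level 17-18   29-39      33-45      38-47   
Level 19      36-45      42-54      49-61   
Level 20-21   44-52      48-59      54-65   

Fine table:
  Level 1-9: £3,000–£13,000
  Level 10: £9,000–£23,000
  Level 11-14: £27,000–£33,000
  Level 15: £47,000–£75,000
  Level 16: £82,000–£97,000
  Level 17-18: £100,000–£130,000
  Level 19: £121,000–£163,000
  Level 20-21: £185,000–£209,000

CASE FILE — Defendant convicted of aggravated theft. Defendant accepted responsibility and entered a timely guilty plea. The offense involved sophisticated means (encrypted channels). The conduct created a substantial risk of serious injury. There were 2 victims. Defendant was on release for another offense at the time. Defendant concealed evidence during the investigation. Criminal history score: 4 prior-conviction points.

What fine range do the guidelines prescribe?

£185,000–£209,000

Base offense level for aggravated theft: 19.
§1 applies: 19 − 2 = 17.
§3 applies (level before this adjustment is 17 < 19, so +1): 17 + 1 = 18.
§4 applies: 18 + 2 = 20.
§5 applies: 20 + 2 = 22.
§6 does not apply.
§7 applies: 22 + 2 = 24.
Level 24 exceeds the maximum of 21; capped at 21.
Final offense level: 21.
Level 21 falls in the 20-21 band.
Fine table: Level 20-21 → £185,000–£209,000.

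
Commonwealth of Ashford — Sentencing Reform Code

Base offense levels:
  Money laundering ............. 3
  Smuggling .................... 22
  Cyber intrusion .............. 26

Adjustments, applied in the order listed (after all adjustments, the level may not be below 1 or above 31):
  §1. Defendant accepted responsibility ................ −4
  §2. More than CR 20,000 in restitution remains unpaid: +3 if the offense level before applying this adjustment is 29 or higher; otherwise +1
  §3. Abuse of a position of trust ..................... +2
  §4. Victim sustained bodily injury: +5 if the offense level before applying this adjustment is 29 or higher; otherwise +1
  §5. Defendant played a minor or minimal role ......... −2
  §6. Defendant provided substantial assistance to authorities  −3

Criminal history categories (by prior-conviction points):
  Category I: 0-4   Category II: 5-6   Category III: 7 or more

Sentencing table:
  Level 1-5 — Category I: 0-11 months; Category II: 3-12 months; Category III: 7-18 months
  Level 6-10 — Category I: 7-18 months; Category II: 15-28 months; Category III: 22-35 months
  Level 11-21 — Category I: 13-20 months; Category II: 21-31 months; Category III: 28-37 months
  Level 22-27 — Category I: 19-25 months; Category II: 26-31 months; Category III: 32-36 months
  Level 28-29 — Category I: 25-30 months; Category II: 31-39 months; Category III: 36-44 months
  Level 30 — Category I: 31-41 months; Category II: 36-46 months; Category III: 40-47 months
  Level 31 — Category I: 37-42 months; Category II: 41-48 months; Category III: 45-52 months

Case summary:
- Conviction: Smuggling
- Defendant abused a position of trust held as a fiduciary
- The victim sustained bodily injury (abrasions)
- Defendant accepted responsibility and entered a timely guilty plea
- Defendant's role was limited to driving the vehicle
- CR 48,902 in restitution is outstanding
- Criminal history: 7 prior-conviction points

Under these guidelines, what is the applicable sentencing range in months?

28-37 months

Base offense level for smuggling: 22.
§1 applies: 22 − 4 = 18.
§2 applies (level before this adjustment is 18 < 29, so +1): 18 + 1 = 19.
§3 applies: 19 + 2 = 21.
§4 applies (level before this adjustment is 21 < 29, so +1): 21 + 1 = 22.
§5 applies: 22 − 2 = 20.
§6 does not apply.
Final offense level: 20.
Criminal history: 7 prior points → Category III (7+).
Level 20 falls in the 11-21 band.
Grid: Level 11-21 × Category III = 28-37 months.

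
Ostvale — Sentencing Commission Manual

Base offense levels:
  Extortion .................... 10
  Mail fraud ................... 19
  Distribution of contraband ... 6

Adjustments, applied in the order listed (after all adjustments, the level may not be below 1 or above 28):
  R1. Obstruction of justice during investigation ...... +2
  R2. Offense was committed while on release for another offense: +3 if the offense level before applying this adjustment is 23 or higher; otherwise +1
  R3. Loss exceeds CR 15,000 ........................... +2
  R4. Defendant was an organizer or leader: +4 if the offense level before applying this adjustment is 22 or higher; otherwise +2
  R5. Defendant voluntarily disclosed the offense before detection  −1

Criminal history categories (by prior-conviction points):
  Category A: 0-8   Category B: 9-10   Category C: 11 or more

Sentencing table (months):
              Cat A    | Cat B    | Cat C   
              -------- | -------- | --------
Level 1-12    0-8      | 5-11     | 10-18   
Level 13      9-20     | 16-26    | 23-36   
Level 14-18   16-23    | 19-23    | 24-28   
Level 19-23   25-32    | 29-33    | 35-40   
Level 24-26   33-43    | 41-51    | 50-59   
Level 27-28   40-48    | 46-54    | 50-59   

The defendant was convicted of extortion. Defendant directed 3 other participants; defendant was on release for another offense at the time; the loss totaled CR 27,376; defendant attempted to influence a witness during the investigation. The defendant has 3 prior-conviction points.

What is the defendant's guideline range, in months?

16-23 months

Base offense level for extortion: 10.
R1 applies: 10 + 2 = 12.
R2 applies (level before this adjustment is 12 < 23, so +1): 12 + 1 = 13.
R3 applies: 13 + 2 = 15.
R4 applies (level before this adjustment is 15 < 22, so +2): 15 + 2 = 17.
R5 does not apply.
Final offense level: 17.
Criminal history: 3 prior points → Category A (0-8).
Level 17 falls in the 14-18 band.
Grid: Level 14-18 × Category A = 16-23 months.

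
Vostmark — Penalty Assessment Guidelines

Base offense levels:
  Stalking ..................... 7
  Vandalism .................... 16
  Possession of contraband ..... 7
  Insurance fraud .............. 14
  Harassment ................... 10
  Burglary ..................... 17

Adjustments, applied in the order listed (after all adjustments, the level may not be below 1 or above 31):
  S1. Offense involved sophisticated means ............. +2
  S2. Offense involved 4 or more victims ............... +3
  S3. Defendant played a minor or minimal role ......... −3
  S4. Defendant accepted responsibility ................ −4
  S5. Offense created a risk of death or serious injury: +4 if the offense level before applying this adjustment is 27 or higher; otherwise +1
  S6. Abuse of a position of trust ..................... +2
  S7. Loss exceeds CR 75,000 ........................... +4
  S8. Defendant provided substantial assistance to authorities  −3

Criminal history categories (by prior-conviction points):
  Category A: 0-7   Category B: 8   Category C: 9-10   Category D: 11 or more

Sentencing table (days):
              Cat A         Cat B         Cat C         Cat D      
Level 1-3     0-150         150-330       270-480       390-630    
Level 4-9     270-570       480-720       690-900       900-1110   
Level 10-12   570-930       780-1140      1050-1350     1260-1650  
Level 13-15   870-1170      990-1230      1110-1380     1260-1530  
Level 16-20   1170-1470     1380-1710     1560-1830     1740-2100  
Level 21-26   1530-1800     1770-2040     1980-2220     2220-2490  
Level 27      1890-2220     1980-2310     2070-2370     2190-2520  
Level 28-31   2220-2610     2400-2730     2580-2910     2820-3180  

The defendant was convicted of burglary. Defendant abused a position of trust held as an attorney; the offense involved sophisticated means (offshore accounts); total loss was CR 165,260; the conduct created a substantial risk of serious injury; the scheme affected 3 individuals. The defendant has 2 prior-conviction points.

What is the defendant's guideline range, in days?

1530-1800 days

Base offense level for burglary: 17.
S1 applies: 17 + 2 = 19.
S3 does not apply.
S5 applies (level before this adjustment is 19 < 27, so +1): 19 + 1 = 20.
S6 applies: 20 + 2 = 22.
S7 applies: 22 + 4 = 26.
S8 does not apply.
Final offense level: 26.
Criminal history: 2 prior points → Category A (0-7).
Level 26 falls in the 21-26 band.
Grid: Level 21-26 × Category A = 1530-1800 days.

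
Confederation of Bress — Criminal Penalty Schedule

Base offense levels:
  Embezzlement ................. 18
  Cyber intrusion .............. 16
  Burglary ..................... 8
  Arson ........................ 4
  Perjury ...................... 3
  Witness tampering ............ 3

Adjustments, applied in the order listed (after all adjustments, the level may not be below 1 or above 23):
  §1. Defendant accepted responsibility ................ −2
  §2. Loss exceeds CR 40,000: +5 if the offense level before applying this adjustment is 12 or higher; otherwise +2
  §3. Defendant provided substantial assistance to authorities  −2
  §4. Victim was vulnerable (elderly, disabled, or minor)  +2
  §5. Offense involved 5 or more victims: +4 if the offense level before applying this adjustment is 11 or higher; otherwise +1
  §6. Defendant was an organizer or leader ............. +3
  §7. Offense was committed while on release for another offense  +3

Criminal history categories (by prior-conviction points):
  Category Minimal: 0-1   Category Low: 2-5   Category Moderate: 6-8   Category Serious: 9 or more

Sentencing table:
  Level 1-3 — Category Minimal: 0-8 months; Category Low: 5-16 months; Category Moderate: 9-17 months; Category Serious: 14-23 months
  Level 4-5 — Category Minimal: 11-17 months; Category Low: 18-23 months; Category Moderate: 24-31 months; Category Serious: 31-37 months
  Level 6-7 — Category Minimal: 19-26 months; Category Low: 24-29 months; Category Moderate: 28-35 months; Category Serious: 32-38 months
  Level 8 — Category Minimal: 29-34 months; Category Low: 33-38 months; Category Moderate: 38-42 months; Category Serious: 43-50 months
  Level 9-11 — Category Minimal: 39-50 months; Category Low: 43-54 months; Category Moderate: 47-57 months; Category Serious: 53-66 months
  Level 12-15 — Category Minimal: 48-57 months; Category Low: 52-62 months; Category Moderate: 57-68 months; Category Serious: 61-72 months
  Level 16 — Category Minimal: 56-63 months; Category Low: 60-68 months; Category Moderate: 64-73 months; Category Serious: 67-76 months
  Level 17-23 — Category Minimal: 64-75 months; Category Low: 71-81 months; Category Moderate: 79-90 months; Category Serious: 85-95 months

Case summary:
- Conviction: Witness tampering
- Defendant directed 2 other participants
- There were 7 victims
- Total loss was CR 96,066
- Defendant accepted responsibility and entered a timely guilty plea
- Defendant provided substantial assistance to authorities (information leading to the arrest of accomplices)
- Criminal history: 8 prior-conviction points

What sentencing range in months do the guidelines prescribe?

Base offense level for witness tampering: 3.
§1 applies: 3 − 2 = 1.
§2 applies (level before this adjustment is 1 < 12, so +2): 1 + 2 = 3.
§3 applies: 3 − 2 = 1.
§4 does not apply.
§5 applies (level before this adjustment is 1 < 11, so +1): 1 + 1 = 2.
§6 applies: 2 + 3 = 5.
§7 does not apply.
Final offense level: 5.
Criminal history: 8 prior points → Category Moderate (6-8).
Level 5 falls in the 4-5 band.
Grid: Level 4-5 × Category Moderate = 24-31 months.

24-31 months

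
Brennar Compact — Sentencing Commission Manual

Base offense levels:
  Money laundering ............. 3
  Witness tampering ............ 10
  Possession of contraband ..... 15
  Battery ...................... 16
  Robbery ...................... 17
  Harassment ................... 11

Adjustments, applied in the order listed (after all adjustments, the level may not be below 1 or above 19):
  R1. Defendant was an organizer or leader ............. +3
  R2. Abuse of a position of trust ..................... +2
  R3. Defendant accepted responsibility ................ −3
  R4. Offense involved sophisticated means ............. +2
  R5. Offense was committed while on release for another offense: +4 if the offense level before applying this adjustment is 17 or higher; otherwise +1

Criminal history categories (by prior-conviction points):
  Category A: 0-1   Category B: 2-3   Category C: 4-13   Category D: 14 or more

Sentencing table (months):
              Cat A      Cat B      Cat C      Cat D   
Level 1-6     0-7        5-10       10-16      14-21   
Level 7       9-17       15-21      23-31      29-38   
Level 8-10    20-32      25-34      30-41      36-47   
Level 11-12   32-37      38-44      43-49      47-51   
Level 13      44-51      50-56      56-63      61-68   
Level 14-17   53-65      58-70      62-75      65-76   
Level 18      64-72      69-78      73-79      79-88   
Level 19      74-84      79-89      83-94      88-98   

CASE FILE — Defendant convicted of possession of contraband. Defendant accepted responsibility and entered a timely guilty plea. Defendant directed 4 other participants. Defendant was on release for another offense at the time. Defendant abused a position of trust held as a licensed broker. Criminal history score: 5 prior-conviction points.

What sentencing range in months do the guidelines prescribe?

83-94 months

Base offense level for possession of contraband: 15.
R1 applies: 15 + 3 = 18.
R2 applies: 18 + 2 = 20.
R3 applies: 20 − 3 = 17.
R5 applies (level before this adjustment is 17 ≥ 17, so +4): 17 + 4 = 21.
Level 21 exceeds the maximum of 19; capped at 19.
Final offense level: 19.
Criminal history: 5 prior points → Category C (4-13).
Level 19 falls in the 19 band.
Grid: Level 19 × Category C = 83-94 months.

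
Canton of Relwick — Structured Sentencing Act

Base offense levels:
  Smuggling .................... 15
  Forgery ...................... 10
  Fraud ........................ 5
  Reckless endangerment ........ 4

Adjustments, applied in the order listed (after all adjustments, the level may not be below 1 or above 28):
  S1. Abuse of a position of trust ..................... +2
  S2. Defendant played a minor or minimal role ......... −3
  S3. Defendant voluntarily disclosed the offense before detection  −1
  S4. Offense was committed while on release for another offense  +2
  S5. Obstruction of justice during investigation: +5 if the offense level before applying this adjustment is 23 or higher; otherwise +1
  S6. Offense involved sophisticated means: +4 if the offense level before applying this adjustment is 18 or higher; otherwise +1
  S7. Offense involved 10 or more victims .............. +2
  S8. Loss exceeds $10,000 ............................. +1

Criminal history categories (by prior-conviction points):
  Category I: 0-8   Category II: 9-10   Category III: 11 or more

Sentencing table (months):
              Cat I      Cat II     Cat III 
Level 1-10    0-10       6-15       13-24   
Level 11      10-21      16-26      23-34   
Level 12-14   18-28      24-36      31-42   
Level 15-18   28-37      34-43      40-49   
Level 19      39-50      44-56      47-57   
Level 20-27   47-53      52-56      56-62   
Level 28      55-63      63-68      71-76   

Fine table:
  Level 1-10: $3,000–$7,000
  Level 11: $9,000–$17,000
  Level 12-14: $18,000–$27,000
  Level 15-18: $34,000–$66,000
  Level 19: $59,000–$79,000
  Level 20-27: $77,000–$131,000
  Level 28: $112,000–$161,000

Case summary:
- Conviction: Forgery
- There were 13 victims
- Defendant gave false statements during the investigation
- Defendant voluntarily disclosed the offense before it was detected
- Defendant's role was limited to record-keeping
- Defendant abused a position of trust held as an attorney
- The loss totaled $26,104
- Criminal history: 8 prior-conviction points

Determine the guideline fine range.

$18,000–$27,000

Base offense level for forgery: 10.
S1 applies: 10 + 2 = 12.
S2 applies: 12 − 3 = 9.
S3 applies: 9 − 1 = 8.
S5 applies (level before this adjustment is 8 < 23, so +1): 8 + 1 = 9.
S7 applies: 9 + 2 = 11.
S8 applies: 11 + 1 = 12.
Final offense level: 12.
Level 12 falls in the 12-14 band.
Fine table: Level 12-14 → $18,000–$27,000.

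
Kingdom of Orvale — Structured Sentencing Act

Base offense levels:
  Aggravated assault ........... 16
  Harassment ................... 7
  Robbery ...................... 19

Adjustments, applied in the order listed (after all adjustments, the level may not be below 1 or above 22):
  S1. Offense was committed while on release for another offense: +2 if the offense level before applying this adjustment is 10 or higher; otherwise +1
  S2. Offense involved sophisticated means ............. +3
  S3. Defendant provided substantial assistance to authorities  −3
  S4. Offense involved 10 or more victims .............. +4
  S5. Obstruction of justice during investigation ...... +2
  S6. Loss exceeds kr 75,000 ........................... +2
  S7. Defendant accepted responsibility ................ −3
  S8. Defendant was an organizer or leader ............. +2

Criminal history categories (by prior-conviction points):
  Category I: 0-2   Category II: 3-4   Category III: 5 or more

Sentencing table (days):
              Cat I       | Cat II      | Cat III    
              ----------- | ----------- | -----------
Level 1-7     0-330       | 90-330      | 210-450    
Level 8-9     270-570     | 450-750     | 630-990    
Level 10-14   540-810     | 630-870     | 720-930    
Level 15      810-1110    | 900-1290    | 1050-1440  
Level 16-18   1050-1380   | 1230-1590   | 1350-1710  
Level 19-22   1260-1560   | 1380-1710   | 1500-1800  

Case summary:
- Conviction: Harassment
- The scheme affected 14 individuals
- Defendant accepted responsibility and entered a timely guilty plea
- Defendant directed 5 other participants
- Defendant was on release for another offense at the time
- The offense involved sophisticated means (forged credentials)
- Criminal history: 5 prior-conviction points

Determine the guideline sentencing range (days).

720-930 days

Base offense level for harassment: 7.
S1 applies (level before this adjustment is 7 < 10, so +1): 7 + 1 = 8.
S2 applies: 8 + 3 = 11.
S4 applies: 11 + 4 = 15.
S7 applies: 15 − 3 = 12.
S8 applies: 12 + 2 = 14.
Final offense level: 14.
Criminal history: 5 prior points → Category III (5+).
Level 14 falls in the 10-14 band.
Grid: Level 10-14 × Category III = 720-930 days.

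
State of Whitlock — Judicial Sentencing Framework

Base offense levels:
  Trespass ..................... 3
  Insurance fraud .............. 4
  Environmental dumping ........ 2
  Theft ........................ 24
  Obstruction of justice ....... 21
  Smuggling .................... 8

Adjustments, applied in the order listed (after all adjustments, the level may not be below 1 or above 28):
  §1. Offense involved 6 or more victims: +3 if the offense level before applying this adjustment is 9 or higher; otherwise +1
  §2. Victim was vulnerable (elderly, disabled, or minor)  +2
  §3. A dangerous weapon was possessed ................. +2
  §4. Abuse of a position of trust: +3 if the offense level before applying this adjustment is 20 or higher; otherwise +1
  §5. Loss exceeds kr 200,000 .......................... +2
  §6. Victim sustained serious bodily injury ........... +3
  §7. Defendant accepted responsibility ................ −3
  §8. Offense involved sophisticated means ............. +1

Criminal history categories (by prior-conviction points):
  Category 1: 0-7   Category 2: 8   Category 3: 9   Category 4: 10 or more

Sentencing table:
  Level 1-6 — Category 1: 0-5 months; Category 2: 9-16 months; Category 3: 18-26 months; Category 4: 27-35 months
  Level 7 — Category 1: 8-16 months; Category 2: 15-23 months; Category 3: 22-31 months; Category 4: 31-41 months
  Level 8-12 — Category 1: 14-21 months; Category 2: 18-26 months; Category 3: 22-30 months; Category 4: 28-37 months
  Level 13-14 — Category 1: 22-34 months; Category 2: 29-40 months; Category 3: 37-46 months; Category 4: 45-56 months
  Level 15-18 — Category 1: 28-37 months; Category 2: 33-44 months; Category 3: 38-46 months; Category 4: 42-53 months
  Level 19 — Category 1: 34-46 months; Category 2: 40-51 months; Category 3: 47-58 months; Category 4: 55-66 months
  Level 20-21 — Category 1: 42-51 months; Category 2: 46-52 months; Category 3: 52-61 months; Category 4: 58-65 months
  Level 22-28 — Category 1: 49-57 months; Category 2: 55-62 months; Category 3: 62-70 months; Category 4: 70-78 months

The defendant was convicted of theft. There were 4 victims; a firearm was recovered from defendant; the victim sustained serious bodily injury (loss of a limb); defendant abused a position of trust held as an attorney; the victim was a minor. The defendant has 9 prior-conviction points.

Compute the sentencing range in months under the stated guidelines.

62-70 months

Base offense level for theft: 24.
§1 does not apply.
§2 applies: 24 + 2 = 26.
§3 applies: 26 + 2 = 28.
§4 applies (level before this adjustment is 28 ≥ 20, so +3): 28 + 3 = 31.
§6 applies: 31 + 3 = 34.
§8 does not apply.
Level 34 exceeds the maximum of 28; capped at 28.
Final offense level: 28.
Criminal history: 9 prior points → Category 3 (9).
Level 28 falls in the 22-28 band.
Grid: Level 22-28 × Category 3 = 62-70 months.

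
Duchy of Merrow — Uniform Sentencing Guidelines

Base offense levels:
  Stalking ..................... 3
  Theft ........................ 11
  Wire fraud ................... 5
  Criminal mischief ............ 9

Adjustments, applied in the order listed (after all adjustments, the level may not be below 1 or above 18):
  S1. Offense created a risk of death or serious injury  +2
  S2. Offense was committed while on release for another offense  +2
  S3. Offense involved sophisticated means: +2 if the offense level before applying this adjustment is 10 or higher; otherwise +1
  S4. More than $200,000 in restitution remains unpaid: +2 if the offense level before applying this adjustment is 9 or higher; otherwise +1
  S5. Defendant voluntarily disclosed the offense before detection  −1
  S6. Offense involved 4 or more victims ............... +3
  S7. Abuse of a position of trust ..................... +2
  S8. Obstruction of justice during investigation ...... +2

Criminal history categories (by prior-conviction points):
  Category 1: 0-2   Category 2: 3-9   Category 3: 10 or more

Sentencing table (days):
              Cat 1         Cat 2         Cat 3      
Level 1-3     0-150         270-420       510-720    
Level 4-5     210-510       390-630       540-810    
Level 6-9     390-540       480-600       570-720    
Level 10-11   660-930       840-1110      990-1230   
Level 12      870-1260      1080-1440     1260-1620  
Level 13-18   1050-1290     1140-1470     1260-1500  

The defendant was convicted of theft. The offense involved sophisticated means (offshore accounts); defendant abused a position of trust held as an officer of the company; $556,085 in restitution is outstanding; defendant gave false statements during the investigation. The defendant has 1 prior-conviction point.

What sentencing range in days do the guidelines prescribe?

Base offense level for theft: 11.
S1 does not apply.
S2 does not apply.
S3 applies (level before this adjustment is 11 ≥ 10, so +2): 11 + 2 = 13.
S4 applies (level before this adjustment is 13 ≥ 9, so +2): 13 + 2 = 15.
S5 does not apply.
S7 applies: 15 + 2 = 17.
S8 applies: 17 + 2 = 19.
Level 19 exceeds the maximum of 18; capped at 18.
Final offense level: 18.
Criminal history: 1 prior point → Category 1 (0-2).
Level 18 falls in the 13-18 band.
Grid: Level 13-18 × Category 1 = 1050-1290 days.

1050-1290 days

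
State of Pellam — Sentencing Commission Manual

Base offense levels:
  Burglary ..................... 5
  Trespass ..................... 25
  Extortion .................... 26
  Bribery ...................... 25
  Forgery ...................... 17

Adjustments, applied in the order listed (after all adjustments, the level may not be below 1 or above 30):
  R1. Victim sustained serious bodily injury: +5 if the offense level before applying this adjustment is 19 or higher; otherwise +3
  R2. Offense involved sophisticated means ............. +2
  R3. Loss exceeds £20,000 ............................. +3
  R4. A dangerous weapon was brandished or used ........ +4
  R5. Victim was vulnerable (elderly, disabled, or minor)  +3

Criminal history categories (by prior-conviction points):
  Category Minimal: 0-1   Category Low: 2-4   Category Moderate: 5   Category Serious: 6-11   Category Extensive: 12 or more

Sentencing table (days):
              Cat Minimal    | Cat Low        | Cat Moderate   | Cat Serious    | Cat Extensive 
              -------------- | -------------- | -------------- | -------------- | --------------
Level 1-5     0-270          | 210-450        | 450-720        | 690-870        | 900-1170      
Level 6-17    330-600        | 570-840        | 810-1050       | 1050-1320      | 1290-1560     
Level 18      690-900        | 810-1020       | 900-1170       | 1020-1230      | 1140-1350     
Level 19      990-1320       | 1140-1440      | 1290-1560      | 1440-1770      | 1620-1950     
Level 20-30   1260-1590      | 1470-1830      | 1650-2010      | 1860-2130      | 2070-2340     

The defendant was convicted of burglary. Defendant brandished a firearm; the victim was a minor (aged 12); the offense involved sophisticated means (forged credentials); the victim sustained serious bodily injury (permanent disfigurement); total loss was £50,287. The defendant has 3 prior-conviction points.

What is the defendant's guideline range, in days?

Base offense level for burglary: 5.
R1 applies (level before this adjustment is 5 < 19, so +3): 5 + 3 = 8.
R2 applies: 8 + 2 = 10.
R3 applies: 10 + 3 = 13.
R4 applies: 13 + 4 = 17.
R5 applies: 17 + 3 = 20.
Final offense level: 20.
Criminal history: 3 prior points → Category Low (2-4).
Level 20 falls in the 20-30 band.
Grid: Level 20-30 × Category Low = 1470-1830 days.

1470-1830 days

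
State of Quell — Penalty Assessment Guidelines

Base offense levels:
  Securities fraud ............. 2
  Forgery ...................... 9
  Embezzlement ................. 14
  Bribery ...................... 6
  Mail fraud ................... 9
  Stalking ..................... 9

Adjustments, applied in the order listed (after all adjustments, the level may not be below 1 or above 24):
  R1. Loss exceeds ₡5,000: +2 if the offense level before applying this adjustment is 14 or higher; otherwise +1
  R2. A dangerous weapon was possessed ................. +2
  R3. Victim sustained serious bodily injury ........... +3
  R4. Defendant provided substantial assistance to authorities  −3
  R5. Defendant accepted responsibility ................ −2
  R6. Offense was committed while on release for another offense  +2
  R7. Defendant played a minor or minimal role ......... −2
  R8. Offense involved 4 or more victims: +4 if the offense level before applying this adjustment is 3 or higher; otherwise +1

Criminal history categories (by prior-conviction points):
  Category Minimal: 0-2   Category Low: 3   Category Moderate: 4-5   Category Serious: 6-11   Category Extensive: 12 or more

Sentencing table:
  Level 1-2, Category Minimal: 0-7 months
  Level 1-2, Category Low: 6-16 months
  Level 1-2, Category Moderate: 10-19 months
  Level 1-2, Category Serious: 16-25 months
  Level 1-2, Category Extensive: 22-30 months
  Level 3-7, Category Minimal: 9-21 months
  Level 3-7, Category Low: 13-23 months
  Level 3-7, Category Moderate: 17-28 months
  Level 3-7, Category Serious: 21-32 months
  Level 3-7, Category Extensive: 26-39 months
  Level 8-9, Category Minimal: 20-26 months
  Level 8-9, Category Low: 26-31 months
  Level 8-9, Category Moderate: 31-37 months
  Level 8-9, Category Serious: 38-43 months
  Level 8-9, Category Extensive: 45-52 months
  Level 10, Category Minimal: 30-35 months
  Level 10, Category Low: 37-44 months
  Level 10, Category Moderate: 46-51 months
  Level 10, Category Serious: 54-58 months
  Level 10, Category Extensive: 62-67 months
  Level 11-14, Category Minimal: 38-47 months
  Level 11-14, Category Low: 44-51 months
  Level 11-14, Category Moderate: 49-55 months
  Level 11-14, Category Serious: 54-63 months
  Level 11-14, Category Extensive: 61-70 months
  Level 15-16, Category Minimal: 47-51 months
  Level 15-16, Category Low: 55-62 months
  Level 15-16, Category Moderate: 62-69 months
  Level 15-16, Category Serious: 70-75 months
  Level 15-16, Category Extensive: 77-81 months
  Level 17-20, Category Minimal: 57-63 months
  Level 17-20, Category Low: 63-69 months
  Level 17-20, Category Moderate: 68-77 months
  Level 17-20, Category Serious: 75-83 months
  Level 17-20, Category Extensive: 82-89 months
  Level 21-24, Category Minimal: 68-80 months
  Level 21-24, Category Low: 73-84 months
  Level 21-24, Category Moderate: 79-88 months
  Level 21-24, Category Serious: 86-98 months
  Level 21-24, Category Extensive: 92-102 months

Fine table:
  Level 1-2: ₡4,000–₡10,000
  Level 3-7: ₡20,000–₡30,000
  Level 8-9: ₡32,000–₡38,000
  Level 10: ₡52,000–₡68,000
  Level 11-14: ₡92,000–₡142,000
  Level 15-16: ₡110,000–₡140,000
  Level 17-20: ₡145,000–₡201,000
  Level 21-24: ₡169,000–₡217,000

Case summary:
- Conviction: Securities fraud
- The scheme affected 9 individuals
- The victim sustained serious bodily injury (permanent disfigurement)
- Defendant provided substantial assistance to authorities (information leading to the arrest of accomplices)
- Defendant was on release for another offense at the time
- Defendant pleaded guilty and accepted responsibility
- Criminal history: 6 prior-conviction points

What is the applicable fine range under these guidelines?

Base offense level for securities fraud: 2.
R1 does not apply.
R3 applies: 2 + 3 = 5.
R4 applies: 5 − 3 = 2.
R5 applies: 2 − 2 = 0.
R6 applies: 0 + 2 = 2.
R7 does not apply.
R8 applies (level before this adjustment is 2 < 3, so +1): 2 + 1 = 3.
Final offense level: 3.
Level 3 falls in the 3-7 band.
Fine table: Level 3-7 → ₡20,000–₡30,000.

₡20,000–₡30,000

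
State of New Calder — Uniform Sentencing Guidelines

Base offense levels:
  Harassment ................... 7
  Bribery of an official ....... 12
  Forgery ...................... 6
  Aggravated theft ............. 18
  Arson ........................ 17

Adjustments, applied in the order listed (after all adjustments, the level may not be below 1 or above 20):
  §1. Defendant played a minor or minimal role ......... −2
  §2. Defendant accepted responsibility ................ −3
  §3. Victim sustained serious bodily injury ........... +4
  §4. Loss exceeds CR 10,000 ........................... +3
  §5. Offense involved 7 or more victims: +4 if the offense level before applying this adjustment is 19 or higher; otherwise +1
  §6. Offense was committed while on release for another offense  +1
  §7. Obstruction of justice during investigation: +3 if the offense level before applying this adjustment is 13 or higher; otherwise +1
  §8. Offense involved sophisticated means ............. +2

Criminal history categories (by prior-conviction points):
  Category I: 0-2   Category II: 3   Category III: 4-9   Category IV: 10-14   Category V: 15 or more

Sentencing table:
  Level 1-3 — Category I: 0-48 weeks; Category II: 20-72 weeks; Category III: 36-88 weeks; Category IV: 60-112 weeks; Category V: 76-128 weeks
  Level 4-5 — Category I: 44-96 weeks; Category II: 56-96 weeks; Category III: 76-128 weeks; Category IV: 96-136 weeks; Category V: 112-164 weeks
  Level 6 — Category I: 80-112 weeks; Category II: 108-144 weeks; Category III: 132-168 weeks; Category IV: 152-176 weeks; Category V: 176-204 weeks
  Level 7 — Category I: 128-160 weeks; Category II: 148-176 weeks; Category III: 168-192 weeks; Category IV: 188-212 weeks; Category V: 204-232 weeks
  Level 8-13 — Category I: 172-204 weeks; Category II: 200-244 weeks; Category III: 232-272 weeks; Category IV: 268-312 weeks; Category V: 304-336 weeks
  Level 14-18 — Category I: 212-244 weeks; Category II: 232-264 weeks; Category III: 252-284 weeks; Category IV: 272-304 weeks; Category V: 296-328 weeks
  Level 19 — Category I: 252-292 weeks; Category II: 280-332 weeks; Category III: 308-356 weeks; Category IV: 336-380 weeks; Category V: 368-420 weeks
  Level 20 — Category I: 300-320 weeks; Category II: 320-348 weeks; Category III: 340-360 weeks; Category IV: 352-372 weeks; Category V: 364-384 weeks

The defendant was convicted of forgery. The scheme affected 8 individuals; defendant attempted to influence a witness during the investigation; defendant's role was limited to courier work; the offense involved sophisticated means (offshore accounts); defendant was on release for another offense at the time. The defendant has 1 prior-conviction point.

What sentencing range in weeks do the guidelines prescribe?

172-204 weeks

Base offense level for forgery: 6.
§1 applies: 6 − 2 = 4.
§3 does not apply.
§4 does not apply.
§5 applies (level before this adjustment is 4 < 19, so +1): 4 + 1 = 5.
§6 applies: 5 + 1 = 6.
§7 applies (level before this adjustment is 6 < 13, so +1): 6 + 1 = 7.
§8 applies: 7 + 2 = 9.
Final offense level: 9.
Criminal history: 1 prior point → Category I (0-2).
Level 9 falls in the 8-13 band.
Grid: Level 8-13 × Category I = 172-204 weeks.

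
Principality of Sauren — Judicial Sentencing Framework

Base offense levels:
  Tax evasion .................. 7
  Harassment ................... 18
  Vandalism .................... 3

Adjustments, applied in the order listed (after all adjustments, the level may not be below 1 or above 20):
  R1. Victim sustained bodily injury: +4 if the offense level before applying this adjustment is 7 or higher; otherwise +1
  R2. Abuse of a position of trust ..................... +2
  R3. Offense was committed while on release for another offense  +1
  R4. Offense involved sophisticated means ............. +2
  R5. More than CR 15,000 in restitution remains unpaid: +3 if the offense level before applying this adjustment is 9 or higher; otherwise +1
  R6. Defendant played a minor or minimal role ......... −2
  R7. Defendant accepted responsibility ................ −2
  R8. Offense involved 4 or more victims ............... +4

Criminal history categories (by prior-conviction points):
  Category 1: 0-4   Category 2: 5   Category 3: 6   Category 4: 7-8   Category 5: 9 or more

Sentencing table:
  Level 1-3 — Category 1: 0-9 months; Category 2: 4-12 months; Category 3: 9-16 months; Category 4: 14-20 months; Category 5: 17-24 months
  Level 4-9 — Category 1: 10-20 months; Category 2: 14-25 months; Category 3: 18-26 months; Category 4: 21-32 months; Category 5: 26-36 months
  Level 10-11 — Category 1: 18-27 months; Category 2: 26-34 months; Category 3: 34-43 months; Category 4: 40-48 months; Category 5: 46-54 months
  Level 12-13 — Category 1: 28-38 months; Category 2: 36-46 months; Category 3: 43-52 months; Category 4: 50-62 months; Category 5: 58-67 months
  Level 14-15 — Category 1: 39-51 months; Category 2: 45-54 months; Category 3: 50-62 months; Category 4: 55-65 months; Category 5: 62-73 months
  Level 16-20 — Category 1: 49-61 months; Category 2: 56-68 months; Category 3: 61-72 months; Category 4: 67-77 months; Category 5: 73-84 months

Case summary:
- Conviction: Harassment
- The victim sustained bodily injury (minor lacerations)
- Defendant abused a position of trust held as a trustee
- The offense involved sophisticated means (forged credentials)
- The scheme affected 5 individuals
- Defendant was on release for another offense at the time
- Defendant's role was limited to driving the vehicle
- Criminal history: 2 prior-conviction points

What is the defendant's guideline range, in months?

Base offense level for harassment: 18.
R1 applies (level before this adjustment is 18 ≥ 7, so +4): 18 + 4 = 22.
R2 applies: 22 + 2 = 24.
R3 applies: 24 + 1 = 25.
R4 applies: 25 + 2 = 27.
R6 applies: 27 − 2 = 25.
R7 does not apply.
R8 applies: 25 + 4 = 29.
Level 29 exceeds the maximum of 20; capped at 20.
Final offense level: 20.
Criminal history: 2 prior points → Category 1 (0-4).
Level 20 falls in the 16-20 band.
Grid: Level 16-20 × Category 1 = 49-61 months.

49-61 months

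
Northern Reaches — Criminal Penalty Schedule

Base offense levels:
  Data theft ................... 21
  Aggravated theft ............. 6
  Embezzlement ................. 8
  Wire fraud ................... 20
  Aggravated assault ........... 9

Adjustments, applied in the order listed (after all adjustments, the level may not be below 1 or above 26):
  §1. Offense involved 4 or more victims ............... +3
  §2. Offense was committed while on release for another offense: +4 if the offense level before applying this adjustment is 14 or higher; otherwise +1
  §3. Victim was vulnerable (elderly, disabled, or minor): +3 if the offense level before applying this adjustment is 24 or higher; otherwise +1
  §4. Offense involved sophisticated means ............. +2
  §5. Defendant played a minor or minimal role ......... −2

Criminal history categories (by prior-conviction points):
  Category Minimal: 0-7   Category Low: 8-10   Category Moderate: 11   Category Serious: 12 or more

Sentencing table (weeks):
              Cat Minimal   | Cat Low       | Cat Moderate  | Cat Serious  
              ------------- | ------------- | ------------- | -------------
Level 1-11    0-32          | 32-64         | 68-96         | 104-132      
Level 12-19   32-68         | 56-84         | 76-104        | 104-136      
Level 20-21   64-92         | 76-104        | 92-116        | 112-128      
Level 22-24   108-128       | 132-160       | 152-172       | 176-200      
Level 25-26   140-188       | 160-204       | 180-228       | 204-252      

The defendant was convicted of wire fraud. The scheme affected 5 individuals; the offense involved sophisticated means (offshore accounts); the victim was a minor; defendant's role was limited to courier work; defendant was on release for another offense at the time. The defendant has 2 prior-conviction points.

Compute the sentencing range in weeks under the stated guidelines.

Base offense level for wire fraud: 20.
§1 applies: 20 + 3 = 23.
§2 applies (level before this adjustment is 23 ≥ 14, so +4): 23 + 4 = 27.
§3 applies (level before this adjustment is 27 ≥ 24, so +3): 27 + 3 = 30.
§4 applies: 30 + 2 = 32.
§5 applies: 32 − 2 = 30.
Level 30 exceeds the maximum of 26; capped at 26.
Final offense level: 26.
Criminal history: 2 prior points → Category Minimal (0-7).
Level 26 falls in the 25-26 band.
Grid: Level 25-26 × Category Minimal = 140-188 weeks.

140-188 weeks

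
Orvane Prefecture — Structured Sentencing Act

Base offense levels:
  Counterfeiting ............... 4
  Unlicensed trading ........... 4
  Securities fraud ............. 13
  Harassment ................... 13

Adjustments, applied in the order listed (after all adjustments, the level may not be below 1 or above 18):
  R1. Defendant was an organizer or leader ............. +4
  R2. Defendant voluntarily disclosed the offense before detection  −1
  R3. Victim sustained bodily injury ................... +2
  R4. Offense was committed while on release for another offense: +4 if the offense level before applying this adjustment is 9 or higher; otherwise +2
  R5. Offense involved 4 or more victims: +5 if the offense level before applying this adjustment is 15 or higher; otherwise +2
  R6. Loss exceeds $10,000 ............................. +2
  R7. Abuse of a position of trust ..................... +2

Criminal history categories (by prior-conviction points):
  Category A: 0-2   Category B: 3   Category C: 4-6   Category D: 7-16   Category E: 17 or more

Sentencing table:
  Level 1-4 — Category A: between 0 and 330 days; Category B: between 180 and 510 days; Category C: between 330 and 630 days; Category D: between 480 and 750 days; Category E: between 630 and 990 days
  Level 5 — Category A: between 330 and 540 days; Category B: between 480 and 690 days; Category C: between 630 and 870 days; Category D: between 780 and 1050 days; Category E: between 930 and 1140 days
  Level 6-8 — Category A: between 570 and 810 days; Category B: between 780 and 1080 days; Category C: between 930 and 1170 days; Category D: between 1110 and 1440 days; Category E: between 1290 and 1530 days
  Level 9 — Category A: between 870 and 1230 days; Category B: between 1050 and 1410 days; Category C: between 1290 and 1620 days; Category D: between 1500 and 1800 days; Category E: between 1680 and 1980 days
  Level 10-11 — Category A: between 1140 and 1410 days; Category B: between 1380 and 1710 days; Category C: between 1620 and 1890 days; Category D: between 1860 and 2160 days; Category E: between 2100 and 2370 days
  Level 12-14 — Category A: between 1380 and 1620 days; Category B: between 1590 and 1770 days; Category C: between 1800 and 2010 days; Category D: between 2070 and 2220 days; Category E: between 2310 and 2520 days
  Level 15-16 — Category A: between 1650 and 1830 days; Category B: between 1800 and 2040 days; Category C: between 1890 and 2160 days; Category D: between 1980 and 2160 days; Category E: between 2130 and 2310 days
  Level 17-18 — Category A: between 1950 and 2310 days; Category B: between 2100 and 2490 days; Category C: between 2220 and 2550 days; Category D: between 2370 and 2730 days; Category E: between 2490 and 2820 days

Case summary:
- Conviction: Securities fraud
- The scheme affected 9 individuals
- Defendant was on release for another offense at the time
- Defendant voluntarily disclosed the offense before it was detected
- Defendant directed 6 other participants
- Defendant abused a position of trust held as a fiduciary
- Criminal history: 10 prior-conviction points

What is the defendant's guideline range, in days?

Base offense level for securities fraud: 13.
R1 applies: 13 + 4 = 17.
R2 applies: 17 − 1 = 16.
R3 does not apply.
R4 applies (level before this adjustment is 16 ≥ 9, so +4): 16 + 4 = 20.
R5 applies (level before this adjustment is 20 ≥ 15, so +5): 20 + 5 = 25.
R6 does not apply.
R7 applies: 25 + 2 = 27.
Level 27 exceeds the maximum of 18; capped at 18.
Final offense level: 18.
Criminal history: 10 prior points → Category D (7-16).
Level 18 falls in the 17-18 band.
Grid: Level 17-18 × Category D = 2370-2730 days.

2370-2730 days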